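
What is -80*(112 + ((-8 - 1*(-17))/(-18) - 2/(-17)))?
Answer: -151800/17 ≈ -8929.4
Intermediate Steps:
-80*(112 + ((-8 - 1*(-17))/(-18) - 2/(-17))) = -80*(112 + ((-8 + 17)*(-1/18) - 2*(-1/17))) = -80*(112 + (9*(-1/18) + 2/17)) = -80*(112 + (-1/2 + 2/17)) = -80*(112 - 13/34) = -80*3795/34 = -151800/17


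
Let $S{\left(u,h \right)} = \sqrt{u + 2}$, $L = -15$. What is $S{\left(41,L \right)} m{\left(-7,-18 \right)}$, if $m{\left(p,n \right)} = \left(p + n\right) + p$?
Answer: $- 32 \sqrt{43} \approx -209.84$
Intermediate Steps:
$m{\left(p,n \right)} = n + 2 p$ ($m{\left(p,n \right)} = \left(n + p\right) + p = n + 2 p$)
$S{\left(u,h \right)} = \sqrt{2 + u}$
$S{\left(41,L \right)} m{\left(-7,-18 \right)} = \sqrt{2 + 41} \left(-18 + 2 \left(-7\right)\right) = \sqrt{43} \left(-18 - 14\right) = \sqrt{43} \left(-32\right) = - 32 \sqrt{43}$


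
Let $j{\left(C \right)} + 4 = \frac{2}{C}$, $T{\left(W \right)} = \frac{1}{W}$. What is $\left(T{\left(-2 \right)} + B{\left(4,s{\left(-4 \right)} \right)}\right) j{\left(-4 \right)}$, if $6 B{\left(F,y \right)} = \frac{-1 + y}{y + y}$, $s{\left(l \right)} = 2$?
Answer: $\frac{33}{16} \approx 2.0625$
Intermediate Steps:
$B{\left(F,y \right)} = \frac{-1 + y}{12 y}$ ($B{\left(F,y \right)} = \frac{\left(-1 + y\right) \frac{1}{y + y}}{6} = \frac{\left(-1 + y\right) \frac{1}{2 y}}{6} = \frac{\frac{1}{2} \frac{1}{y} \left(-1 + y\right)}{6} = \frac{-1 + y}{12 y}$)
$j{\left(C \right)} = -4 + \frac{2}{C}$
$\left(T{\left(-2 \right)} + B{\left(4,s{\left(-4 \right)} \right)}\right) j{\left(-4 \right)} = \left(\frac{1}{-2} + \frac{-1 + 2}{12 \cdot 2}\right) \left(-4 + \frac{2}{-4}\right) = \left(- \frac{1}{2} + \frac{1}{12} \cdot \frac{1}{2} \cdot 1\right) \left(-4 + 2 \left(- \frac{1}{4}\right)\right) = \left(- \frac{1}{2} + \frac{1}{24}\right) \left(-4 - \frac{1}{2}\right) = \left(- \frac{11}{24}\right) \left(- \frac{9}{2}\right) = \frac{33}{16}$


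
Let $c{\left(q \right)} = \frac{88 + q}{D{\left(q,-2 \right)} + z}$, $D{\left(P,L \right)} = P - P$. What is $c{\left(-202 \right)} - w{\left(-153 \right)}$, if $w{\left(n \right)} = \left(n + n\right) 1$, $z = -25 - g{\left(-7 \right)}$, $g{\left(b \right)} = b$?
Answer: $\frac{937}{3} \approx 312.33$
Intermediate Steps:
$D{\left(P,L \right)} = 0$
$z = -18$ ($z = -25 - -7 = -25 + 7 = -18$)
$w{\left(n \right)} = 2 n$ ($w{\left(n \right)} = 2 n 1 = 2 n$)
$c{\left(q \right)} = - \frac{44}{9} - \frac{q}{18}$ ($c{\left(q \right)} = \frac{88 + q}{0 - 18} = \frac{88 + q}{-18} = \left(88 + q\right) \left(- \frac{1}{18}\right) = - \frac{44}{9} - \frac{q}{18}$)
$c{\left(-202 \right)} - w{\left(-153 \right)} = \left(- \frac{44}{9} - - \frac{101}{9}\right) - 2 \left(-153\right) = \left(- \frac{44}{9} + \frac{101}{9}\right) - -306 = \frac{19}{3} + 306 = \frac{937}{3}$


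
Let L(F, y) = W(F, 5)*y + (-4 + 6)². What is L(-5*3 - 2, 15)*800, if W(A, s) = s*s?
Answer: 303200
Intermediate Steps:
W(A, s) = s²
L(F, y) = 4 + 25*y (L(F, y) = 5²*y + (-4 + 6)² = 25*y + 2² = 25*y + 4 = 4 + 25*y)
L(-5*3 - 2, 15)*800 = (4 + 25*15)*800 = (4 + 375)*800 = 379*800 = 303200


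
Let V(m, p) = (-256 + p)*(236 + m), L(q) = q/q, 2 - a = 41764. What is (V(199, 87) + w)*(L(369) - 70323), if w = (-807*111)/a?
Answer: 15420830273619/2983 ≈ 5.1696e+9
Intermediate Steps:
a = -41762 (a = 2 - 1*41764 = 2 - 41764 = -41762)
L(q) = 1
w = 89577/41762 (w = -807*111/(-41762) = -89577*(-1/41762) = 89577/41762 ≈ 2.1449)
(V(199, 87) + w)*(L(369) - 70323) = ((-60416 - 256*199 + 236*87 + 199*87) + 89577/41762)*(1 - 70323) = ((-60416 - 50944 + 20532 + 17313) + 89577/41762)*(-70322) = (-73515 + 89577/41762)*(-70322) = -3070043853/41762*(-70322) = 15420830273619/2983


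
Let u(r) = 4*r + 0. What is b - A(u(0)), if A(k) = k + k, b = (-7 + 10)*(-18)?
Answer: -54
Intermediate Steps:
u(r) = 4*r
b = -54 (b = 3*(-18) = -54)
A(k) = 2*k
b - A(u(0)) = -54 - 2*4*0 = -54 - 2*0 = -54 - 1*0 = -54 + 0 = -54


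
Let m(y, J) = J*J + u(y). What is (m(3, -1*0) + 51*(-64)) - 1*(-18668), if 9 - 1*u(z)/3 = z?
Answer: 15422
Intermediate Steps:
u(z) = 27 - 3*z
m(y, J) = 27 + J² - 3*y (m(y, J) = J*J + (27 - 3*y) = J² + (27 - 3*y) = 27 + J² - 3*y)
(m(3, -1*0) + 51*(-64)) - 1*(-18668) = ((27 + (-1*0)² - 3*3) + 51*(-64)) - 1*(-18668) = ((27 + 0² - 9) - 3264) + 18668 = ((27 + 0 - 9) - 3264) + 18668 = (18 - 3264) + 18668 = -3246 + 18668 = 15422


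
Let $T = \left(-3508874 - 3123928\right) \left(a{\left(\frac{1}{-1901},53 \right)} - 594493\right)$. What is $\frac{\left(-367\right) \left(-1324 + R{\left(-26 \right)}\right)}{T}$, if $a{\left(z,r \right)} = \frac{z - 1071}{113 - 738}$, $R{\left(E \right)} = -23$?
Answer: $\frac{195782801875}{1561648923015445902} \approx 1.2537 \cdot 10^{-7}$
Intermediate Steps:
$a{\left(z,r \right)} = \frac{1071}{625} - \frac{z}{625}$ ($a{\left(z,r \right)} = \frac{-1071 + z}{-625} = \left(-1071 + z\right) \left(- \frac{1}{625}\right) = \frac{1071}{625} - \frac{z}{625}$)
$T = \frac{4684946769046337706}{1188125}$ ($T = \left(-3508874 - 3123928\right) \left(\left(\frac{1071}{625} - \frac{1}{625 \left(-1901\right)}\right) - 594493\right) = - 6632802 \left(\left(\frac{1071}{625} - - \frac{1}{1188125}\right) - 594493\right) = - 6632802 \left(\left(\frac{1071}{625} + \frac{1}{1188125}\right) - 594493\right) = - 6632802 \left(\frac{2035972}{1188125} - 594493\right) = \left(-6632802\right) \left(- \frac{706329959653}{1188125}\right) = \frac{4684946769046337706}{1188125} \approx 3.9431 \cdot 10^{12}$)
$\frac{\left(-367\right) \left(-1324 + R{\left(-26 \right)}\right)}{T} = \frac{\left(-367\right) \left(-1324 - 23\right)}{\frac{4684946769046337706}{1188125}} = \left(-367\right) \left(-1347\right) \frac{1188125}{4684946769046337706} = 494349 \cdot \frac{1188125}{4684946769046337706} = \frac{195782801875}{1561648923015445902}$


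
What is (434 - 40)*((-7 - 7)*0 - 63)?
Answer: -24822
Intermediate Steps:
(434 - 40)*((-7 - 7)*0 - 63) = 394*(-14*0 - 63) = 394*(0 - 63) = 394*(-63) = -24822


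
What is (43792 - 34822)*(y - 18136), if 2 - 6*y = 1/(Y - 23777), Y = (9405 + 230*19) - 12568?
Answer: -734323661721/4514 ≈ -1.6268e+8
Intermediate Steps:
Y = 1207 (Y = (9405 + 4370) - 12568 = 13775 - 12568 = 1207)
y = 15047/45140 (y = 1/3 - 1/(6*(1207 - 23777)) = 1/3 - 1/6/(-22570) = 1/3 - 1/6*(-1/22570) = 1/3 + 1/135420 = 15047/45140 ≈ 0.33334)
(43792 - 34822)*(y - 18136) = (43792 - 34822)*(15047/45140 - 18136) = 8970*(-818643993/45140) = -734323661721/4514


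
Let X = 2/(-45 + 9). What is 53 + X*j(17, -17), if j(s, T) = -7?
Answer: 961/18 ≈ 53.389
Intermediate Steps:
X = -1/18 (X = 2/(-36) = -1/36*2 = -1/18 ≈ -0.055556)
53 + X*j(17, -17) = 53 - 1/18*(-7) = 53 + 7/18 = 961/18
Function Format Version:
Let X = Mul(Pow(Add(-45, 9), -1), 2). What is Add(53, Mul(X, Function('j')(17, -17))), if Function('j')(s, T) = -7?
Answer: Rational(961, 18) ≈ 53.389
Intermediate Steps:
X = Rational(-1, 18) (X = Mul(Pow(-36, -1), 2) = Mul(Rational(-1, 36), 2) = Rational(-1, 18) ≈ -0.055556)
Add(53, Mul(X, Function('j')(17, -17))) = Add(53, Mul(Rational(-1, 18), -7)) = Add(53, Rational(7, 18)) = Rational(961, 18)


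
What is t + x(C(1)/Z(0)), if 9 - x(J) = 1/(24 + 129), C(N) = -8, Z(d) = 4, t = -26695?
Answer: -4082959/153 ≈ -26686.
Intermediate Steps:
x(J) = 1376/153 (x(J) = 9 - 1/(24 + 129) = 9 - 1/153 = 1376/153)
t + x(C(1)/Z(0)) = -26695 + 1376/153 = -4082959/153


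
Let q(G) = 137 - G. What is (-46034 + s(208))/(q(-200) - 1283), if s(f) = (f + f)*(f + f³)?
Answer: -1871793943/473 ≈ -3.9573e+6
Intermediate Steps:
s(f) = 2*f*(f + f³) (s(f) = (2*f)*(f + f³) = 2*f*(f + f³))
(-46034 + s(208))/(q(-200) - 1283) = (-46034 + 2*208²*(1 + 208²))/((137 - 1*(-200)) - 1283) = (-46034 + 2*43264*(1 + 43264))/((137 + 200) - 1283) = (-46034 + 2*43264*43265)/(337 - 1283) = (-46034 + 3743633920)/(-946) = 3743587886*(-1/946) = -1871793943/473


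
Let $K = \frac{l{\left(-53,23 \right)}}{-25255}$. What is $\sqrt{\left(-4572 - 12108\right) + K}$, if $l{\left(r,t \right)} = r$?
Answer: $\frac{i \sqrt{10638753278485}}{25255} \approx 129.15 i$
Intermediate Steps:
$K = \frac{53}{25255}$ ($K = - \frac{53}{-25255} = \left(-53\right) \left(- \frac{1}{25255}\right) = \frac{53}{25255} \approx 0.0020986$)
$\sqrt{\left(-4572 - 12108\right) + K} = \sqrt{\left(-4572 - 12108\right) + \frac{53}{25255}} = \sqrt{-16680 + \frac{53}{25255}} = \sqrt{- \frac{421253347}{25255}} = \frac{i \sqrt{10638753278485}}{25255}$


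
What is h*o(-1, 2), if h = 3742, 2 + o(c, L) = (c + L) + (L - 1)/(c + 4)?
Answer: -7484/3 ≈ -2494.7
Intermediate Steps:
o(c, L) = -2 + L + c + (-1 + L)/(4 + c) (o(c, L) = -2 + ((c + L) + (L - 1)/(c + 4)) = -2 + ((L + c) + (-1 + L)/(4 + c)) = -2 + (L + c + (-1 + L)/(4 + c)) = -2 + L + c + (-1 + L)/(4 + c))
h*o(-1, 2) = 3742*((-9 + (-1)**2 + 2*(-1) + 5*2 + 2*(-1))/(4 - 1)) = 3742*((-9 + 1 - 2 + 10 - 2)/3) = 3742*((1/3)*(-2)) = 3742*(-2/3) = -7484/3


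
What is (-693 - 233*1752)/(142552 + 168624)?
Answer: -408909/311176 ≈ -1.3141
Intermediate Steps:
(-693 - 233*1752)/(142552 + 168624) = (-693 - 408216)/311176 = -408909*1/311176 = -408909/311176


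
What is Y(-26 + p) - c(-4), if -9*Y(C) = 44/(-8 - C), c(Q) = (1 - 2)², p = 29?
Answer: -5/9 ≈ -0.55556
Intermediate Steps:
c(Q) = 1 (c(Q) = (-1)² = 1)
Y(C) = -44/(9*(-8 - C))
Y(-26 + p) - c(-4) = 44/(9*(8 + (-26 + 29))) - 1*1 = 44/(9*(8 + 3)) - 1 = (44/9)/11 - 1 = (44/9)*(1/11) - 1 = 4/9 - 1 = -5/9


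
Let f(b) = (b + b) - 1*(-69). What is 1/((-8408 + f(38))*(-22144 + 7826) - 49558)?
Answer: 1/118260076 ≈ 8.4559e-9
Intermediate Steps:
f(b) = 69 + 2*b (f(b) = 2*b + 69 = 69 + 2*b)
1/((-8408 + f(38))*(-22144 + 7826) - 49558) = 1/((-8408 + (69 + 2*38))*(-22144 + 7826) - 49558) = 1/((-8408 + (69 + 76))*(-14318) - 49558) = 1/((-8408 + 145)*(-14318) - 49558) = 1/(-8263*(-14318) - 49558) = 1/(118309634 - 49558) = 1/118260076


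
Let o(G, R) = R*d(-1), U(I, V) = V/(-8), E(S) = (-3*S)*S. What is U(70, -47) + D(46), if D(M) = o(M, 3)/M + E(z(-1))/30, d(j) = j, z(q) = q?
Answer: 5253/920 ≈ 5.7098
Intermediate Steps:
E(S) = -3*S**2
U(I, V) = -V/8 (U(I, V) = V*(-1/8) = -V/8)
o(G, R) = -R (o(G, R) = R*(-1) = -R)
D(M) = -1/10 - 3/M (D(M) = (-1*3)/M - 3*(-1)**2/30 = -3/M - 3*1*(1/30) = -3/M - 3*1/30 = -3/M - 1/10 = -1/10 - 3/M)
U(70, -47) + D(46) = -1/8*(-47) + (1/10)*(-30 - 1*46)/46 = 47/8 + (1/10)*(1/46)*(-30 - 46) = 47/8 + (1/10)*(1/46)*(-76) = 47/8 - 19/115 = 5253/920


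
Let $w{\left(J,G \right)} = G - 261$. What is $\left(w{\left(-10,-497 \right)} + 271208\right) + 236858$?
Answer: $507308$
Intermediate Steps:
$w{\left(J,G \right)} = -261 + G$
$\left(w{\left(-10,-497 \right)} + 271208\right) + 236858 = \left(\left(-261 - 497\right) + 271208\right) + 236858 = \left(-758 + 271208\right) + 236858 = 270450 + 236858 = 507308$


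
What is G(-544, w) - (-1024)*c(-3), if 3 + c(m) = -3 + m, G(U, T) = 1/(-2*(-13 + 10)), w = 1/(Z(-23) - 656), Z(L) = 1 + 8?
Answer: -55295/6 ≈ -9215.8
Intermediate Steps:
Z(L) = 9
w = -1/647 (w = 1/(9 - 656) = 1/(-647) = -1/647 ≈ -0.0015456)
G(U, T) = 1/6 (G(U, T) = 1/(-2*(-3)) = 1/6)
c(m) = -6 + m (c(m) = -3 + (-3 + m) = -6 + m)
G(-544, w) - (-1024)*c(-3) = 1/6 - (-1024)*(-6 - 3) = 1/6 - (-1024)*(-9) = 1/6 - 1*9216 = 1/6 - 9216 = -55295/6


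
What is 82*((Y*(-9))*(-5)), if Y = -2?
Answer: -7380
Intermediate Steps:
82*((Y*(-9))*(-5)) = 82*(-2*(-9)*(-5)) = 82*(18*(-5)) = 82*(-90) = -7380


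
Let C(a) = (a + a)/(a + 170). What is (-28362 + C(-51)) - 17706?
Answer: -322482/7 ≈ -46069.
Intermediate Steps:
C(a) = 2*a/(170 + a) (C(a) = (2*a)/(170 + a) = 2*a/(170 + a))
(-28362 + C(-51)) - 17706 = (-28362 + 2*(-51)/(170 - 51)) - 17706 = (-28362 + 2*(-51)/119) - 17706 = (-28362 + 2*(-51)*(1/119)) - 17706 = (-28362 - 6/7) - 17706 = -198540/7 - 17706 = -322482/7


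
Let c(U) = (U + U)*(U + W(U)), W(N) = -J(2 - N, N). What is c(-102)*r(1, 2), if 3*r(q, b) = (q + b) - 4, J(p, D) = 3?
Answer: -7140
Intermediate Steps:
W(N) = -3 (W(N) = -1*3 = -3)
c(U) = 2*U*(-3 + U) (c(U) = (U + U)*(U - 3) = (2*U)*(-3 + U) = 2*U*(-3 + U))
r(q, b) = -4/3 + b/3 + q/3 (r(q, b) = ((q + b) - 4)/3 = ((b + q) - 4)/3 = (-4 + b + q)/3 = -4/3 + b/3 + q/3)
c(-102)*r(1, 2) = (2*(-102)*(-3 - 102))*(-4/3 + (1/3)*2 + (1/3)*1) = (2*(-102)*(-105))*(-4/3 + 2/3 + 1/3) = 21420*(-1/3) = -7140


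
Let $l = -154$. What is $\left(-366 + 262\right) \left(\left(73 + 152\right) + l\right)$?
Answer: $-7384$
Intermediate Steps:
$\left(-366 + 262\right) \left(\left(73 + 152\right) + l\right) = \left(-366 + 262\right) \left(\left(73 + 152\right) - 154\right) = - 104 \left(225 - 154\right) = \left(-104\right) 71 = -7384$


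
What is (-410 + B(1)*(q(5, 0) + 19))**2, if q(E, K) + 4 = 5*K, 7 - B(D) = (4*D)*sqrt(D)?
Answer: 133225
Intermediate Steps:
B(D) = 7 - 4*D**(3/2) (B(D) = 7 - 4*D*sqrt(D) = 7 - 4*D**(3/2))
q(E, K) = -4 + 5*K
(-410 + B(1)*(q(5, 0) + 19))**2 = (-410 + (7 - 4*1**(3/2))*((-4 + 5*0) + 19))**2 = (-410 + (7 - 4*1)*((-4 + 0) + 19))**2 = (-410 + (7 - 4)*(-4 + 19))**2 = (-410 + 3*15)**2 = (-410 + 45)**2 = (-365)**2 = 133225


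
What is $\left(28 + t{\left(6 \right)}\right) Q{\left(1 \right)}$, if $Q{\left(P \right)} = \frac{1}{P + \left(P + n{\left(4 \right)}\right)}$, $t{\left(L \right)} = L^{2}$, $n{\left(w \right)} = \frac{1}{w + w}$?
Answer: $\frac{512}{17} \approx 30.118$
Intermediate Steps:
$n{\left(w \right)} = \frac{1}{2 w}$
$Q{\left(P \right)} = \frac{1}{\frac{1}{8} + 2 P}$ ($Q{\left(P \right)} = \frac{1}{P + \left(P + \frac{1}{2 \cdot 4}\right)} = \frac{1}{P + \left(P + \frac{1}{2} \cdot \frac{1}{4}\right)} = \frac{1}{P + \left(P + \frac{1}{8}\right)} = \frac{1}{P + \left(\frac{1}{8} + P\right)} = \frac{1}{\frac{1}{8} + 2 P}$)
$\left(28 + t{\left(6 \right)}\right) Q{\left(1 \right)} = \left(28 + 6^{2}\right) \frac{8}{1 + 16 \cdot 1} = \left(28 + 36\right) \frac{8}{1 + 16} = 64 \cdot \frac{8}{17} = \frac{512}{17}$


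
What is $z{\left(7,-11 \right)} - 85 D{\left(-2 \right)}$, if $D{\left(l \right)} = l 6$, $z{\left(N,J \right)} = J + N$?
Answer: $1016$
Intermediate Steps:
$D{\left(l \right)} = 6 l$
$z{\left(7,-11 \right)} - 85 D{\left(-2 \right)} = \left(-11 + 7\right) - 85 \cdot 6 \left(-2\right) = -4 - -1020 = -4 + 1020 = 1016$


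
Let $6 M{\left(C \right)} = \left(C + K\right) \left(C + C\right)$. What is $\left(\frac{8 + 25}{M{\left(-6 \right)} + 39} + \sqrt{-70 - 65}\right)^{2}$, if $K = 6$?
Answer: $- \frac{22694}{169} + \frac{66 i \sqrt{15}}{13} \approx -134.28 + 19.663 i$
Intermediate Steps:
$M{\left(C \right)} = \frac{C \left(6 + C\right)}{3}$ ($M{\left(C \right)} = \frac{\left(C + 6\right) \left(C + C\right)}{6} = \frac{\left(6 + C\right) 2 C}{6} = \frac{2 C \left(6 + C\right)}{6} = \frac{C \left(6 + C\right)}{3}$)
$\left(\frac{8 + 25}{M{\left(-6 \right)} + 39} + \sqrt{-70 - 65}\right)^{2} = \left(\frac{8 + 25}{\frac{1}{3} \left(-6\right) \left(6 - 6\right) + 39} + \sqrt{-70 - 65}\right)^{2} = \left(\frac{33}{\frac{1}{3} \left(-6\right) 0 + 39} + \sqrt{-135}\right)^{2} = \left(\frac{33}{0 + 39} + 3 i \sqrt{15}\right)^{2} = \left(\frac{33}{39} + 3 i \sqrt{15}\right)^{2} = \left(33 \cdot \frac{1}{39} + 3 i \sqrt{15}\right)^{2} = \left(\frac{11}{13} + 3 i \sqrt{15}\right)^{2}$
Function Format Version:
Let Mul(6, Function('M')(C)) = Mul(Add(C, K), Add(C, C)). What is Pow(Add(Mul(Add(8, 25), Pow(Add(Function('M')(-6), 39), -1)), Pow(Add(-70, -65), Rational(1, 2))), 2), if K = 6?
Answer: Add(Rational(-22694, 169), Mul(Rational(66, 13), I, Pow(15, Rational(1, 2)))) ≈ Add(-134.28, Mul(19.663, I))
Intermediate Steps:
Function('M')(C) = Mul(Rational(1, 3), C, Add(6, C)) (Function('M')(C) = Mul(Rational(1, 6), Mul(Add(C, 6), Add(C, C))) = Mul(Rational(1, 6), Mul(Add(6, C), Mul(2, C))) = Mul(Rational(1, 6), Mul(2, C, Add(6, C))) = Mul(Rational(1, 3), C, Add(6, C)))
Pow(Add(Mul(Add(8, 25), Pow(Add(Function('M')(-6), 39), -1)), Pow(Add(-70, -65), Rational(1, 2))), 2) = Pow(Add(Mul(Add(8, 25), Pow(Add(Mul(Rational(1, 3), -6, Add(6, -6)), 39), -1)), Pow(Add(-70, -65), Rational(1, 2))), 2) = Pow(Add(Mul(33, Pow(Add(Mul(Rational(1, 3), -6, 0), 39), -1)), Pow(-135, Rational(1, 2))), 2) = Pow(Add(Mul(33, Pow(Add(0, 39), -1)), Mul(3, I, Pow(15, Rational(1, 2)))), 2) = Pow(Add(Mul(33, Pow(39, -1)), Mul(3, I, Pow(15, Rational(1, 2)))), 2) = Pow(Add(Mul(33, Rational(1, 39)), Mul(3, I, Pow(15, Rational(1, 2)))), 2) = Pow(Add(Rational(11, 13), Mul(3, I, Pow(15, Rational(1, 2)))), 2)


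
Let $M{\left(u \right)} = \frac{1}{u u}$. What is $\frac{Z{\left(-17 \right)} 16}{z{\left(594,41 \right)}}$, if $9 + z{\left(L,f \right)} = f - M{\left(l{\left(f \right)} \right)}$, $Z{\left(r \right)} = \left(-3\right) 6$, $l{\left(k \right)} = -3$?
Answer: $- \frac{2592}{287} \approx -9.0314$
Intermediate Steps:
$Z{\left(r \right)} = -18$
$M{\left(u \right)} = \frac{1}{u^{2}}$
$z{\left(L,f \right)} = - \frac{82}{9} + f$ ($z{\left(L,f \right)} = -9 + \left(f - \frac{1}{9}\right) = -9 + \left(- \frac{1}{9} + f\right) = - \frac{82}{9} + f$)
$\frac{Z{\left(-17 \right)} 16}{z{\left(594,41 \right)}} = \frac{\left(-18\right) 16}{- \frac{82}{9} + 41} = - \frac{288}{\frac{287}{9}} = \left(-288\right) \frac{9}{287} = - \frac{2592}{287}$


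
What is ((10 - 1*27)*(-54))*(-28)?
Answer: -25704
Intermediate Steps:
((10 - 1*27)*(-54))*(-28) = ((10 - 27)*(-54))*(-28) = -17*(-54)*(-28) = 918*(-28) = -25704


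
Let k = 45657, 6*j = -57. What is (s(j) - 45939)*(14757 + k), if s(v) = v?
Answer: -2775932679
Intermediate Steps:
j = -19/2 (j = (1/6)*(-57) = -19/2 ≈ -9.5000)
(s(j) - 45939)*(14757 + k) = (-19/2 - 45939)*(14757 + 45657) = -91897/2*60414 = -2775932679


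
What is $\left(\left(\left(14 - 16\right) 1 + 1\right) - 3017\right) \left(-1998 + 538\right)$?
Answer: $4406280$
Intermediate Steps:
$\left(\left(\left(14 - 16\right) 1 + 1\right) - 3017\right) \left(-1998 + 538\right) = \left(\left(\left(14 - 16\right) 1 + 1\right) - 3017\right) \left(-1460\right) = \left(\left(\left(-2\right) 1 + 1\right) - 3017\right) \left(-1460\right) = \left(\left(-2 + 1\right) - 3017\right) \left(-1460\right) = \left(-1 - 3017\right) \left(-1460\right) = \left(-3018\right) \left(-1460\right) = 4406280$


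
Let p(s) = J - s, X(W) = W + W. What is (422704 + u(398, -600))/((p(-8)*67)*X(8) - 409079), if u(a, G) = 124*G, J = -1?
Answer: -348304/401575 ≈ -0.86734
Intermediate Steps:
X(W) = 2*W
p(s) = -1 - s
(422704 + u(398, -600))/((p(-8)*67)*X(8) - 409079) = (422704 + 124*(-600))/(((-1 - 1*(-8))*67)*(2*8) - 409079) = (422704 - 74400)/(((-1 + 8)*67)*16 - 409079) = 348304/((7*67)*16 - 409079) = 348304/(469*16 - 409079) = 348304/(7504 - 409079) = 348304/(-401575) = 348304*(-1/401575) = -348304/401575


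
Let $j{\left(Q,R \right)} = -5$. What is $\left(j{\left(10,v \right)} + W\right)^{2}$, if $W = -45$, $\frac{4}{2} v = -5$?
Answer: $2500$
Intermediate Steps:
$v = - \frac{5}{2}$ ($v = \frac{1}{2} \left(-5\right) = - \frac{5}{2} \approx -2.5$)
$\left(j{\left(10,v \right)} + W\right)^{2} = \left(-5 - 45\right)^{2} = \left(-50\right)^{2} = 2500$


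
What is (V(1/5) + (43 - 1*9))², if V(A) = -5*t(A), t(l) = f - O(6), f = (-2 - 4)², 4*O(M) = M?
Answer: 76729/4 ≈ 19182.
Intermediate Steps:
O(M) = M/4
f = 36 (f = (-6)² = 36)
t(l) = 69/2 (t(l) = 36 - 6/4 = 36 - 1*3/2 = 36 - 3/2 = 69/2)
V(A) = -345/2 (V(A) = -5*69/2 = -345/2)
(V(1/5) + (43 - 1*9))² = (-345/2 + (43 - 1*9))² = (-345/2 + (43 - 9))² = (-345/2 + 34)² = (-277/2)² = 76729/4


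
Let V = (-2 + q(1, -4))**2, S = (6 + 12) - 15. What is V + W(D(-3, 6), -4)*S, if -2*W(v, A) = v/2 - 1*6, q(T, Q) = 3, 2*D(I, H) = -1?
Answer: 83/8 ≈ 10.375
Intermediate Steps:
D(I, H) = -1/2 (D(I, H) = (1/2)*(-1) = -1/2)
W(v, A) = 3 - v/4 (W(v, A) = -(v/2 - 1*6)/2 = -(v*(1/2) - 6)/2 = -(v/2 - 6)/2 = -(-6 + v/2)/2 = 3 - v/4)
S = 3 (S = 18 - 15 = 3)
V = 1 (V = (-2 + 3)**2 = 1**2 = 1)
V + W(D(-3, 6), -4)*S = 1 + (3 - 1/4*(-1/2))*3 = 1 + (3 + 1/8)*3 = 1 + (25/8)*3 = 1 + 75/8 = 83/8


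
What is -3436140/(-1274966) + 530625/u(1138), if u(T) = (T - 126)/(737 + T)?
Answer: 57658865484315/58648436 ≈ 9.8313e+5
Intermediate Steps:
u(T) = (-126 + T)/(737 + T)
-3436140/(-1274966) + 530625/u(1138) = -3436140/(-1274966) + 530625/(((-126 + 1138)/(737 + 1138))) = -3436140*(-1/1274966) + 530625/((1012/1875)) = 1718070/637483 + 530625/(((1/1875)*1012)) = 1718070/637483 + 530625/(1012/1875) = 1718070/637483 + 530625*(1875/1012) = 1718070/637483 + 994921875/1012 = 57658865484315/58648436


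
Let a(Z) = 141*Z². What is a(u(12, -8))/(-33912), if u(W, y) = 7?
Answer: -2303/11304 ≈ -0.20373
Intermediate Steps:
a(u(12, -8))/(-33912) = (141*7²)/(-33912) = (141*49)*(-1/33912) = 6909*(-1/33912) = -2303/11304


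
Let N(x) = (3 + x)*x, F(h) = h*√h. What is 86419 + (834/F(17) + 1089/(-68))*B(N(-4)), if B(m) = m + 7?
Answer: 5864513/68 + 9174*√17/289 ≈ 86374.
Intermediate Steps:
F(h) = h^(3/2)
N(x) = x*(3 + x)
B(m) = 7 + m
86419 + (834/F(17) + 1089/(-68))*B(N(-4)) = 86419 + (834/(17^(3/2)) + 1089/(-68))*(7 - 4*(3 - 4)) = 86419 + (834/((17*√17)) + 1089*(-1/68))*(7 - 4*(-1)) = 86419 + (834*(√17/289) - 1089/68)*(7 + 4) = 86419 + (834*√17/289 - 1089/68)*11 = 86419 + (-1089/68 + 834*√17/289)*11 = 86419 + (-11979/68 + 9174*√17/289) = 5864513/68 + 9174*√17/289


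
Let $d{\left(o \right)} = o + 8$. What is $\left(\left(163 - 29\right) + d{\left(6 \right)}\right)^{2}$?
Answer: $21904$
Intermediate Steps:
$d{\left(o \right)} = 8 + o$
$\left(\left(163 - 29\right) + d{\left(6 \right)}\right)^{2} = \left(\left(163 - 29\right) + \left(8 + 6\right)\right)^{2} = \left(\left(163 - 29\right) + 14\right)^{2} = \left(134 + 14\right)^{2} = 148^{2} = 21904$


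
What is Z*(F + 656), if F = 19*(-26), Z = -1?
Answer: -162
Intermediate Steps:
F = -494
Z*(F + 656) = -(-494 + 656) = -1*162 = -162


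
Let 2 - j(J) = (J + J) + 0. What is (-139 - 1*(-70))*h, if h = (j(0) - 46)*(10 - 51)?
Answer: -124476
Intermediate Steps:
j(J) = 2 - 2*J (j(J) = 2 - ((J + J) + 0) = 2 - (2*J + 0) = 2 - 2*J)
h = 1804 (h = ((2 - 2*0) - 46)*(10 - 51) = ((2 + 0) - 46)*(-41) = (2 - 46)*(-41) = -44*(-41) = 1804)
(-139 - 1*(-70))*h = (-139 - 1*(-70))*1804 = (-139 + 70)*1804 = -69*1804 = -124476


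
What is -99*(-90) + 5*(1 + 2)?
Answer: 8925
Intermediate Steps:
-99*(-90) + 5*(1 + 2) = 8910 + 5*3 = 8910 + 15 = 8925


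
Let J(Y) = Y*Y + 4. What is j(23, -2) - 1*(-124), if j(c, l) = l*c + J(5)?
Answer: 107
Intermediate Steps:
J(Y) = 4 + Y² (J(Y) = Y² + 4 = 4 + Y²)
j(c, l) = 29 + c*l (j(c, l) = l*c + (4 + 5²) = c*l + (4 + 25) = c*l + 29 = 29 + c*l)
j(23, -2) - 1*(-124) = (29 + 23*(-2)) - 1*(-124) = (29 - 46) + 124 = -17 + 124 = 107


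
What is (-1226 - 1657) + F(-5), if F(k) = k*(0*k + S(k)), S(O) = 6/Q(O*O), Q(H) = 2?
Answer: -2898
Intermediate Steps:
S(O) = 3 (S(O) = 6/2 = 6*(1/2) = 3)
F(k) = 3*k (F(k) = k*(0*k + 3) = k*(0 + 3) = k*3 = 3*k)
(-1226 - 1657) + F(-5) = (-1226 - 1657) + 3*(-5) = -2883 - 15 = -2898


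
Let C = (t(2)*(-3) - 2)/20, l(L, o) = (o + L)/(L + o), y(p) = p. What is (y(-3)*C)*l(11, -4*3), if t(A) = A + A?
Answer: 21/10 ≈ 2.1000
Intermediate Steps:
l(L, o) = 1 (l(L, o) = (L + o)/(L + o) = 1)
t(A) = 2*A
C = -7/10 (C = ((2*2)*(-3) - 2)/20 = (4*(-3) - 2)*(1/20) = (-12 - 2)*(1/20) = -14*1/20 = -7/10 ≈ -0.70000)
(y(-3)*C)*l(11, -4*3) = -3*(-7/10)*1 = (21/10)*1 = 21/10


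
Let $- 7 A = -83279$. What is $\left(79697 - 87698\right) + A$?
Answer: $3896$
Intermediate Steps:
$A = 11897$ ($A = \left(- \frac{1}{7}\right) \left(-83279\right) = 11897$)
$\left(79697 - 87698\right) + A = \left(79697 - 87698\right) + 11897 = -8001 + 11897 = 3896$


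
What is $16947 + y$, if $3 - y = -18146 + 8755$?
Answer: $26341$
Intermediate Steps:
$y = 9394$ ($y = 3 - \left(-18146 + 8755\right) = 3 - -9391 = 3 + 9391 = 9394$)
$16947 + y = 16947 + 9394 = 26341$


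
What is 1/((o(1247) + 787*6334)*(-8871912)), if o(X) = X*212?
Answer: -1/46570635652464 ≈ -2.1473e-14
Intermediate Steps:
o(X) = 212*X
1/((o(1247) + 787*6334)*(-8871912)) = 1/((212*1247 + 787*6334)*(-8871912)) = -1/8871912/(264364 + 4984858) = -1/8871912/5249222 = (1/5249222)*(-1/8871912) = -1/46570635652464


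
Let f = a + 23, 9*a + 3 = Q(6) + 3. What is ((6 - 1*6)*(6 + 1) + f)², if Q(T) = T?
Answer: 5041/9 ≈ 560.11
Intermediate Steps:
a = ⅔ (a = -⅓ + (6 + 3)/9 = -⅓ + (⅑)*9 = -⅓ + 1 = ⅔ ≈ 0.66667)
f = 71/3 (f = ⅔ + 23 = 71/3 ≈ 23.667)
((6 - 1*6)*(6 + 1) + f)² = ((6 - 1*6)*(6 + 1) + 71/3)² = ((6 - 6)*7 + 71/3)² = (0*7 + 71/3)² = (0 + 71/3)² = (71/3)² = 5041/9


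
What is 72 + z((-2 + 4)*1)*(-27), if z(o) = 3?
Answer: -9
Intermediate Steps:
72 + z((-2 + 4)*1)*(-27) = 72 + 3*(-27) = 72 - 81 = -9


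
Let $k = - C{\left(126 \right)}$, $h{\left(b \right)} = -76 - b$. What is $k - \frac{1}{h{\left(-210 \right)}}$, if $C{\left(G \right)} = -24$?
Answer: $\frac{3215}{134} \approx 23.993$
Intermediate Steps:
$k = 24$ ($k = \left(-1\right) \left(-24\right) = 24$)
$k - \frac{1}{h{\left(-210 \right)}} = 24 - \frac{1}{-76 - -210} = 24 - \frac{1}{-76 + 210} = 24 - \frac{1}{134} = \frac{3215}{134}$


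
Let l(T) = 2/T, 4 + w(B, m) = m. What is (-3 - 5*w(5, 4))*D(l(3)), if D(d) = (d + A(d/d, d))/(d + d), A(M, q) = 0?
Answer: -3/2 ≈ -1.5000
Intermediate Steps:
w(B, m) = -4 + m
D(d) = ½ (D(d) = (d + 0)/(d + d) = d/((2*d)) = d*(1/(2*d)) = ½)
(-3 - 5*w(5, 4))*D(l(3)) = (-3 - 5*(-4 + 4))*(½) = (-3 - 5*0)*(½) = (-3 + 0)*(½) = -3*½ = -3/2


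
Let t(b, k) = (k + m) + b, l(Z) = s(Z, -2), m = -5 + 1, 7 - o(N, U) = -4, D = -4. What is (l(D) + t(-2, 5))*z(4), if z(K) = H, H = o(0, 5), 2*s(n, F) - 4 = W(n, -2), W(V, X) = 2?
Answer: 22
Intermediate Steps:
o(N, U) = 11 (o(N, U) = 7 - 1*(-4) = 7 + 4 = 11)
m = -4
s(n, F) = 3 (s(n, F) = 2 + (1/2)*2 = 2 + 1 = 3)
l(Z) = 3
H = 11
t(b, k) = -4 + b + k (t(b, k) = (k - 4) + b = (-4 + k) + b = -4 + b + k)
z(K) = 11
(l(D) + t(-2, 5))*z(4) = (3 + (-4 - 2 + 5))*11 = (3 - 1)*11 = 2*11 = 22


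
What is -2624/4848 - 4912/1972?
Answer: -452936/149379 ≈ -3.0321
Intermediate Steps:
-2624/4848 - 4912/1972 = -2624*1/4848 - 4912*1/1972 = -164/303 - 1228/493 = -452936/149379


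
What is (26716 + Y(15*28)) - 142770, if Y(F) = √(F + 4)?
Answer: -116054 + 2*√106 ≈ -1.1603e+5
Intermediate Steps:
Y(F) = √(4 + F)
(26716 + Y(15*28)) - 142770 = (26716 + √(4 + 15*28)) - 142770 = (26716 + √(4 + 420)) - 142770 = (26716 + √424) - 142770 = (26716 + 2*√106) - 142770 = -116054 + 2*√106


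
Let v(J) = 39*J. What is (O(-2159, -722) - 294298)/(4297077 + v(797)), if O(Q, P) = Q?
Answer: -98819/1442720 ≈ -0.068495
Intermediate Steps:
(O(-2159, -722) - 294298)/(4297077 + v(797)) = (-2159 - 294298)/(4297077 + 39*797) = -296457/(4297077 + 31083) = -296457/4328160 = -296457*1/4328160 = -98819/1442720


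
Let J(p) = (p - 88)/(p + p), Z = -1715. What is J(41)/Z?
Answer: 47/140630 ≈ 0.00033421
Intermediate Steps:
J(p) = (-88 + p)/(2*p) (J(p) = (-88 + p)/((2*p)) = (-88 + p)*(1/(2*p)) = (-88 + p)/(2*p))
J(41)/Z = ((½)*(-88 + 41)/41)/(-1715) = ((½)*(1/41)*(-47))*(-1/1715) = -47/82*(-1/1715) = 47/140630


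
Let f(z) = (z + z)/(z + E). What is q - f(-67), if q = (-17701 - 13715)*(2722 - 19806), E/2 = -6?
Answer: 42400164442/79 ≈ 5.3671e+8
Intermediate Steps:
E = -12 (E = 2*(-6) = -12)
q = 536710944 (q = -31416*(-17084) = 536710944)
f(z) = 2*z/(-12 + z) (f(z) = (z + z)/(z - 12) = (2*z)/(-12 + z) = 2*z/(-12 + z))
q - f(-67) = 536710944 - 2*(-67)/(-12 - 67) = 536710944 - 2*(-67)/(-79) = 536710944 - 2*(-67)*(-1)/79 = 536710944 - 1*134/79 = 536710944 - 134/79 = 42400164442/79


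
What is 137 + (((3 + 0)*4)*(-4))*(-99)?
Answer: 4889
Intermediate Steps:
137 + (((3 + 0)*4)*(-4))*(-99) = 137 + ((3*4)*(-4))*(-99) = 137 + (12*(-4))*(-99) = 137 - 48*(-99) = 137 + 4752 = 4889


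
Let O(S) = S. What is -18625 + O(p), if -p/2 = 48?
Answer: -18721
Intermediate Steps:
p = -96 (p = -2*48 = -96)
-18625 + O(p) = -18625 - 96 = -18721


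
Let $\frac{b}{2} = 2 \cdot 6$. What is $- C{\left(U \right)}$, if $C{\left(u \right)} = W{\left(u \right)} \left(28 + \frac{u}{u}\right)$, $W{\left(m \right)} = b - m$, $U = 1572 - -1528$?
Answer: $89204$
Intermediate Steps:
$b = 24$ ($b = 2 \cdot 2 \cdot 6 = 2 \cdot 12 = 24$)
$U = 3100$ ($U = 1572 + 1528 = 3100$)
$W{\left(m \right)} = 24 - m$
$C{\left(u \right)} = 696 - 29 u$ ($C{\left(u \right)} = \left(24 - u\right) \left(28 + \frac{u}{u}\right) = \left(24 - u\right) \left(28 + 1\right) = \left(24 - u\right) 29 = 696 - 29 u$)
$- C{\left(U \right)} = - (696 - 89900) = \left(-1\right) \left(-89204\right) = 89204$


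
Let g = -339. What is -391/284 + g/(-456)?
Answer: -6835/10792 ≈ -0.63334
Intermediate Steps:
-391/284 + g/(-456) = -391/284 - 339/(-456) = -391*1/284 - 339*(-1/456) = -391/284 + 113/152 = -6835/10792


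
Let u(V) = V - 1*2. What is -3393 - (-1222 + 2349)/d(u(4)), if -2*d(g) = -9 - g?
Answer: -39577/11 ≈ -3597.9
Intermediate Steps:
u(V) = -2 + V (u(V) = V - 2 = -2 + V)
d(g) = 9/2 + g/2 (d(g) = -(-9 - g)/2 = 9/2 + g/2)
-3393 - (-1222 + 2349)/d(u(4)) = -3393 - (-1222 + 2349)/(9/2 + (-2 + 4)/2) = -3393 - 1127/(9/2 + (½)*2) = -3393 - 1127/(9/2 + 1) = -3393 - 1127/11/2 = -3393 - 1127*2/11 = -3393 - 1*2254/11 = -3393 - 2254/11 = -39577/11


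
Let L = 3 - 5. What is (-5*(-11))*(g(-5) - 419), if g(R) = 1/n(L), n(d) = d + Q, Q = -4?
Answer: -138325/6 ≈ -23054.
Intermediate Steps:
L = -2
n(d) = -4 + d (n(d) = d - 4 = -4 + d)
g(R) = -1/6 (g(R) = 1/(-4 - 2) = 1/(-6) = -1/6)
(-5*(-11))*(g(-5) - 419) = (-5*(-11))*(-1/6 - 419) = 55*(-2515/6) = -138325/6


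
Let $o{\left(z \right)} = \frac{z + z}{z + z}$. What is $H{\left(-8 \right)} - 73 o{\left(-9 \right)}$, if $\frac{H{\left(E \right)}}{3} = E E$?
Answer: $119$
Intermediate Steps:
$H{\left(E \right)} = 3 E^{2}$ ($H{\left(E \right)} = 3 E E = 3 E^{2}$)
$o{\left(z \right)} = 1$ ($o{\left(z \right)} = \frac{2 z}{2 z} = 2 z \frac{1}{2 z} = 1$)
$H{\left(-8 \right)} - 73 o{\left(-9 \right)} = 3 \left(-8\right)^{2} - 73 = 3 \cdot 64 - 73 = 192 - 73 = 119$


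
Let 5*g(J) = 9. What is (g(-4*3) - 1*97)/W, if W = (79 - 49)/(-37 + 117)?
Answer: -3808/15 ≈ -253.87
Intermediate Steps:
g(J) = 9/5 (g(J) = (1/5)*9 = 9/5)
W = 3/8 (W = 30/80 = 30*(1/80) = 3/8 ≈ 0.37500)
(g(-4*3) - 1*97)/W = (9/5 - 1*97)/(3/8) = 8*(9/5 - 97)/3 = (8/3)*(-476/5) = -3808/15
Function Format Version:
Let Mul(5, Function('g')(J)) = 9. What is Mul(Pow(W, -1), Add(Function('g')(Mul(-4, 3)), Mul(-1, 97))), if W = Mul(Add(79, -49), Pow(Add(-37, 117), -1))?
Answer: Rational(-3808, 15) ≈ -253.87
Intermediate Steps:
Function('g')(J) = Rational(9, 5) (Function('g')(J) = Mul(Rational(1, 5), 9) = Rational(9, 5))
W = Rational(3, 8) (W = Mul(30, Pow(80, -1)) = Mul(30, Rational(1, 80)) = Rational(3, 8) ≈ 0.37500)
Mul(Pow(W, -1), Add(Function('g')(Mul(-4, 3)), Mul(-1, 97))) = Mul(Pow(Rational(3, 8), -1), Add(Rational(9, 5), Mul(-1, 97))) = Mul(Rational(8, 3), Add(Rational(9, 5), -97)) = Mul(Rational(8, 3), Rational(-476, 5)) = Rational(-3808, 15)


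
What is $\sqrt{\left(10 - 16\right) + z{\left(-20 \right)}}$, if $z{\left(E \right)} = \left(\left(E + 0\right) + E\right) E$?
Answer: $\sqrt{794} \approx 28.178$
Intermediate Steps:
$z{\left(E \right)} = 2 E^{2}$ ($z{\left(E \right)} = \left(E + E\right) E = 2 E E = 2 E^{2}$)
$\sqrt{\left(10 - 16\right) + z{\left(-20 \right)}} = \sqrt{\left(10 - 16\right) + 2 \left(-20\right)^{2}} = \sqrt{\left(10 - 16\right) + 2 \cdot 400} = \sqrt{-6 + 800} = \sqrt{794}$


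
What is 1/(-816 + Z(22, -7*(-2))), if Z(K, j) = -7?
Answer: -1/823 ≈ -0.0012151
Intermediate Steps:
1/(-816 + Z(22, -7*(-2))) = 1/(-816 - 7) = 1/(-823) = -1/823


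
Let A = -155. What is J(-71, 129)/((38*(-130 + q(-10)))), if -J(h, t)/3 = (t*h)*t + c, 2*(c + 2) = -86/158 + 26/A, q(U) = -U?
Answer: -1522908531/1959200 ≈ -777.31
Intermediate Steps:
c = -57699/24490 (c = -2 + (-86/158 + 26/(-155))/2 = -2 + (-86*1/158 + 26*(-1/155))/2 = -2 + (-43/79 - 26/155)/2 = -2 + (½)*(-8719/12245) = -2 - 8719/24490 = -57699/24490 ≈ -2.3560)
J(h, t) = 173097/24490 - 3*h*t² (J(h, t) = -3*((t*h)*t - 57699/24490) = -3*((h*t)*t - 57699/24490) = -3*(h*t² - 57699/24490) = -3*(-57699/24490 + h*t²) = 173097/24490 - 3*h*t²)
J(-71, 129)/((38*(-130 + q(-10)))) = (173097/24490 - 3*(-71)*129²)/((38*(-130 - 1*(-10)))) = (173097/24490 - 3*(-71)*16641)/((38*(-130 + 10))) = (173097/24490 + 3544533)/((38*(-120))) = (86805786267/24490)/(-4560) = (86805786267/24490)*(-1/4560) = -1522908531/1959200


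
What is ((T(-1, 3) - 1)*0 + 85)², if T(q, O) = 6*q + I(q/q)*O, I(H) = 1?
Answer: 7225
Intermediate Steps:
T(q, O) = O + 6*q (T(q, O) = 6*q + 1*O = 6*q + O = O + 6*q)
((T(-1, 3) - 1)*0 + 85)² = (((3 + 6*(-1)) - 1)*0 + 85)² = (((3 - 6) - 1)*0 + 85)² = ((-3 - 1)*0 + 85)² = (-4*0 + 85)² = (0 + 85)² = 85² = 7225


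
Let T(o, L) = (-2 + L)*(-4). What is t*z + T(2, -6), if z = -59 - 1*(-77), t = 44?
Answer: 824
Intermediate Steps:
z = 18 (z = -59 + 77 = 18)
T(o, L) = 8 - 4*L
t*z + T(2, -6) = 44*18 + (8 - 4*(-6)) = 792 + (8 + 24) = 792 + 32 = 824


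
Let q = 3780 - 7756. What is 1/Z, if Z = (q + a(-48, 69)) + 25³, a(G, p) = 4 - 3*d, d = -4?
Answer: 1/11665 ≈ 8.5726e-5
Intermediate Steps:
q = -3976
a(G, p) = 16 (a(G, p) = 4 - 3*(-4) = 4 + 12 = 16)
Z = 11665 (Z = (-3976 + 16) + 25³ = -3960 + 15625 = 11665)
1/Z = 1/11665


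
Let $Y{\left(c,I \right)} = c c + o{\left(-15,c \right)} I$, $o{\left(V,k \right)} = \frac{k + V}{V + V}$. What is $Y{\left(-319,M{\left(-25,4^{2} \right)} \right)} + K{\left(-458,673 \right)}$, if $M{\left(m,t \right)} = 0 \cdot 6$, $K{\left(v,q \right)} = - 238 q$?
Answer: $-58413$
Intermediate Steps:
$o{\left(V,k \right)} = \frac{V + k}{2 V}$
$M{\left(m,t \right)} = 0$
$Y{\left(c,I \right)} = c^{2} + I \left(\frac{1}{2} - \frac{c}{30}\right)$ ($Y{\left(c,I \right)} = c c + \frac{-15 + c}{2 \left(-15\right)} I = c^{2} + \frac{1}{2} \left(- \frac{1}{15}\right) \left(-15 + c\right) I = c^{2} + \left(\frac{1}{2} - \frac{c}{30}\right) I = c^{2} + I \left(\frac{1}{2} - \frac{c}{30}\right)$)
$Y{\left(-319,M{\left(-25,4^{2} \right)} \right)} + K{\left(-458,673 \right)} = \left(\left(-319\right)^{2} + \frac{1}{30} \cdot 0 \left(15 - -319\right)\right) - 160174 = \left(101761 + \frac{1}{30} \cdot 0 \left(15 + 319\right)\right) - 160174 = \left(101761 + \frac{1}{30} \cdot 0 \cdot 334\right) - 160174 = \left(101761 + 0\right) - 160174 = 101761 - 160174 = -58413$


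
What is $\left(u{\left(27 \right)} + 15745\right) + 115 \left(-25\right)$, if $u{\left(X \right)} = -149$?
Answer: $12721$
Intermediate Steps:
$\left(u{\left(27 \right)} + 15745\right) + 115 \left(-25\right) = \left(-149 + 15745\right) + 115 \left(-25\right) = 15596 - 2875 = 12721$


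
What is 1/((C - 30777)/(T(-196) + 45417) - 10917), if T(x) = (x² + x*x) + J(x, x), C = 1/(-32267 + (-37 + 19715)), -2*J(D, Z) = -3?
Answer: -3078023089/33603552965921 ≈ -9.1598e-5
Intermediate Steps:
J(D, Z) = 3/2 (J(D, Z) = -½*(-3) = 3/2)
C = -1/12589 (C = 1/(-32267 + 19678) = 1/(-12589) = -1/12589 ≈ -7.9434e-5)
T(x) = 3/2 + 2*x² (T(x) = (x² + x*x) + 3/2 = (x² + x²) + 3/2 = 2*x² + 3/2 = 3/2 + 2*x²)
1/((C - 30777)/(T(-196) + 45417) - 10917) = 1/((-1/12589 - 30777)/((3/2 + 2*(-196)²) + 45417) - 10917) = 1/(-387451654/(12589*((3/2 + 2*38416) + 45417)) - 10917) = 1/(-387451654/(12589*((3/2 + 76832) + 45417)) - 10917) = 1/(-387451654/(12589*(153667/2 + 45417)) - 10917) = 1/(-387451654/(12589*244501/2) - 10917) = 1/(-387451654/12589*2/244501 - 10917) = 1/(-774903308/3078023089 - 10917) = 1/(-33603552965921/3078023089) = -3078023089/33603552965921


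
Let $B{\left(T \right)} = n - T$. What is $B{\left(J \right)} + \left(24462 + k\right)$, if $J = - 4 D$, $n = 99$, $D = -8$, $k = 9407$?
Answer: $33936$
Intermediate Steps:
$J = 32$ ($J = \left(-4\right) \left(-8\right) = 32$)
$B{\left(T \right)} = 99 - T$
$B{\left(J \right)} + \left(24462 + k\right) = \left(99 - 32\right) + \left(24462 + 9407\right) = \left(99 - 32\right) + 33869 = 67 + 33869 = 33936$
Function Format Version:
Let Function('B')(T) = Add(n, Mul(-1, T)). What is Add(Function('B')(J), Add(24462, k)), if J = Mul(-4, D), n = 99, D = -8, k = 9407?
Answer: 33936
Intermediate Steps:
J = 32 (J = Mul(-4, -8) = 32)
Function('B')(T) = Add(99, Mul(-1, T))
Add(Function('B')(J), Add(24462, k)) = Add(Add(99, Mul(-1, 32)), Add(24462, 9407)) = Add(Add(99, -32), 33869) = Add(67, 33869) = 33936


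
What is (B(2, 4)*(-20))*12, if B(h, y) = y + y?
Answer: -1920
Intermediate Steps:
B(h, y) = 2*y
(B(2, 4)*(-20))*12 = ((2*4)*(-20))*12 = (8*(-20))*12 = -160*12 = -1920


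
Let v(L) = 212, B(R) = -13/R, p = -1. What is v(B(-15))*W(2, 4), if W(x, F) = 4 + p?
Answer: 636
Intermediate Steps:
W(x, F) = 3 (W(x, F) = 4 - 1 = 3)
v(B(-15))*W(2, 4) = 212*3 = 636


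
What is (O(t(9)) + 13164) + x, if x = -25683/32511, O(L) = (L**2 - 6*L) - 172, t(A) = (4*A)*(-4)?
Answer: 374864943/10837 ≈ 34591.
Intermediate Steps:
t(A) = -16*A
O(L) = -172 + L**2 - 6*L
x = -8561/10837 (x = -25683*1/32511 = -8561/10837 ≈ -0.78998)
(O(t(9)) + 13164) + x = ((-172 + (-16*9)**2 - (-96)*9) + 13164) - 8561/10837 = ((-172 + (-144)**2 - 6*(-144)) + 13164) - 8561/10837 = ((-172 + 20736 + 864) + 13164) - 8561/10837 = (21428 + 13164) - 8561/10837 = 34592 - 8561/10837 = 374864943/10837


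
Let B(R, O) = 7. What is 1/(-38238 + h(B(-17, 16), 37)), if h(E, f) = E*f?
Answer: -1/37979 ≈ -2.6330e-5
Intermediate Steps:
1/(-38238 + h(B(-17, 16), 37)) = 1/(-38238 + 7*37) = 1/(-38238 + 259) = 1/(-37979) = -1/37979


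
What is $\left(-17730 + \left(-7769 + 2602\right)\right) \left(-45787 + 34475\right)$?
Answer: $259010864$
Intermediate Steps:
$\left(-17730 + \left(-7769 + 2602\right)\right) \left(-45787 + 34475\right) = \left(-17730 - 5167\right) \left(-11312\right) = \left(-22897\right) \left(-11312\right) = 259010864$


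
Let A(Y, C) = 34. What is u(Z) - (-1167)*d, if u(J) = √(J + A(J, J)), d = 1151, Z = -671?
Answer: 1343217 + 7*I*√13 ≈ 1.3432e+6 + 25.239*I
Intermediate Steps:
u(J) = √(34 + J) (u(J) = √(J + 34) = √(34 + J))
u(Z) - (-1167)*d = √(34 - 671) - (-1167)*1151 = √(-637) - 1*(-1343217) = 7*I*√13 + 1343217 = 1343217 + 7*I*√13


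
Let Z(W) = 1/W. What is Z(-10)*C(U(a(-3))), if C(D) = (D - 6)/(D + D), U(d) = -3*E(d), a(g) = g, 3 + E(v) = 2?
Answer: 1/20 ≈ 0.050000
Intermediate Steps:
Z(W) = 1/W
E(v) = -1 (E(v) = -3 + 2 = -1)
U(d) = 3 (U(d) = -3*(-1) = 3)
C(D) = (-6 + D)/(2*D) (C(D) = (-6 + D)/((2*D)) = (-6 + D)*(1/(2*D)) = (-6 + D)/(2*D))
Z(-10)*C(U(a(-3))) = ((½)*(-6 + 3)/3)/(-10) = -(-3)/(20*3) = -⅒*(-½) = 1/20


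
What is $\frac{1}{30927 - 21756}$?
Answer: $\frac{1}{9171} \approx 0.00010904$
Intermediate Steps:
$\frac{1}{30927 - 21756} = \frac{1}{9171}$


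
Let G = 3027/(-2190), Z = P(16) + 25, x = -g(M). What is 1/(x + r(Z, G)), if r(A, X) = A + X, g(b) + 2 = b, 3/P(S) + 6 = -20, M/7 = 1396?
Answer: -4745/46247131 ≈ -0.00010260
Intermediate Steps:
M = 9772 (M = 7*1396 = 9772)
P(S) = -3/26 (P(S) = 3/(-6 - 20) = 3/(-26) = 3*(-1/26) = -3/26)
g(b) = -2 + b
x = -9770 (x = -(-2 + 9772) = -1*9770 = -9770)
Z = 647/26 (Z = -3/26 + 25 = 647/26 ≈ 24.885)
G = -1009/730 (G = 3027*(-1/2190) = -1009/730 ≈ -1.3822)
1/(x + r(Z, G)) = 1/(-9770 + (647/26 - 1009/730)) = 1/(-9770 + 111519/4745) = 1/(-46247131/4745) = -4745/46247131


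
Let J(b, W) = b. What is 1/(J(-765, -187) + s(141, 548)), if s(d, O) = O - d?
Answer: -1/358 ≈ -0.0027933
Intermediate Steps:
1/(J(-765, -187) + s(141, 548)) = 1/(-765 + (548 - 1*141)) = 1/(-765 + (548 - 141)) = 1/(-765 + 407) = 1/(-358) = -1/358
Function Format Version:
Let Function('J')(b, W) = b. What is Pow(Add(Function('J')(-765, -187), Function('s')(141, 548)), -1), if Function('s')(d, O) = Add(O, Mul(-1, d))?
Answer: Rational(-1, 358) ≈ -0.0027933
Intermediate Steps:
Pow(Add(Function('J')(-765, -187), Function('s')(141, 548)), -1) = Pow(Add(-765, Add(548, Mul(-1, 141))), -1) = Pow(Add(-765, Add(548, -141)), -1) = Pow(Add(-765, 407), -1) = Pow(-358, -1) = Rational(-1, 358)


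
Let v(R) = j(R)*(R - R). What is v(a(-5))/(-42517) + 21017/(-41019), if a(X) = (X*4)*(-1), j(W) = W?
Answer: -21017/41019 ≈ -0.51237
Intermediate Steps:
a(X) = -4*X (a(X) = (4*X)*(-1) = -4*X)
v(R) = 0 (v(R) = R*(R - R) = R*0 = 0)
v(a(-5))/(-42517) + 21017/(-41019) = 0/(-42517) + 21017/(-41019) = 0*(-1/42517) + 21017*(-1/41019) = 0 - 21017/41019 = -21017/41019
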